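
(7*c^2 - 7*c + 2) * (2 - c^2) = -7*c^4 + 7*c^3 + 12*c^2 - 14*c + 4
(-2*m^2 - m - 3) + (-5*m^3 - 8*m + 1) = -5*m^3 - 2*m^2 - 9*m - 2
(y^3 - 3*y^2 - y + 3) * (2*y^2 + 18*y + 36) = 2*y^5 + 12*y^4 - 20*y^3 - 120*y^2 + 18*y + 108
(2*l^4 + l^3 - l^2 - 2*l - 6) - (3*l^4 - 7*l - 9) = -l^4 + l^3 - l^2 + 5*l + 3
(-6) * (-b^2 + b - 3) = 6*b^2 - 6*b + 18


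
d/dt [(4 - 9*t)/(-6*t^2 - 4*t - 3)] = (-54*t^2 + 48*t + 43)/(36*t^4 + 48*t^3 + 52*t^2 + 24*t + 9)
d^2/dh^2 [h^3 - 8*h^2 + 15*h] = 6*h - 16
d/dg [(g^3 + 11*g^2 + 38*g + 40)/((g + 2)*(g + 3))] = (g^2 + 6*g + 7)/(g^2 + 6*g + 9)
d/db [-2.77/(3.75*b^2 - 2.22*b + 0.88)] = (20.775*b - 6.1494)/(3.75*b^2 - 2.22*b + 0.88)^2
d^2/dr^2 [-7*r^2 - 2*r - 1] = -14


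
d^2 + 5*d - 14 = (d - 2)*(d + 7)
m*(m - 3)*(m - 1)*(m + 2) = m^4 - 2*m^3 - 5*m^2 + 6*m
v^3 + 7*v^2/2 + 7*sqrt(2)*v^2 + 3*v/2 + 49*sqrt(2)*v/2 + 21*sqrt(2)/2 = (v + 1/2)*(v + 3)*(v + 7*sqrt(2))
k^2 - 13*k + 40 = (k - 8)*(k - 5)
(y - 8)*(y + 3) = y^2 - 5*y - 24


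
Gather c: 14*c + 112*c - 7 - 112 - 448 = 126*c - 567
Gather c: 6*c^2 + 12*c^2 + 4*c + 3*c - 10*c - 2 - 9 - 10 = 18*c^2 - 3*c - 21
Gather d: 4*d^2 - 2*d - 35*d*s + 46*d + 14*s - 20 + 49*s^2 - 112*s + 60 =4*d^2 + d*(44 - 35*s) + 49*s^2 - 98*s + 40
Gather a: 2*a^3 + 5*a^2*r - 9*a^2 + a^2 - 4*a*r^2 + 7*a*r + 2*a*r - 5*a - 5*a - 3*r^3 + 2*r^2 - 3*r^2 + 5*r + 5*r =2*a^3 + a^2*(5*r - 8) + a*(-4*r^2 + 9*r - 10) - 3*r^3 - r^2 + 10*r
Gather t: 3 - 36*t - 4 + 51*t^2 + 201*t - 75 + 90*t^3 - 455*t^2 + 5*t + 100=90*t^3 - 404*t^2 + 170*t + 24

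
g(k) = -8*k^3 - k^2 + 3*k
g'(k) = -24*k^2 - 2*k + 3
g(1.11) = -8.84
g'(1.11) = -28.79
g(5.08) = -1059.34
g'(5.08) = -626.51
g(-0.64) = -0.23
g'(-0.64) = -5.55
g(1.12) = -9.13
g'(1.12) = -29.35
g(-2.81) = 161.18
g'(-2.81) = -180.89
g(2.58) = -136.30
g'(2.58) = -161.91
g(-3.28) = 261.70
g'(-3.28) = -248.64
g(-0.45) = -0.82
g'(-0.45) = -0.96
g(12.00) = -13932.00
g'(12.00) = -3477.00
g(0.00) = 0.00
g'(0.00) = 3.00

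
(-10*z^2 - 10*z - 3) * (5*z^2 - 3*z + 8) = -50*z^4 - 20*z^3 - 65*z^2 - 71*z - 24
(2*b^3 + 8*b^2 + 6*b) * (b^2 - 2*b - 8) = 2*b^5 + 4*b^4 - 26*b^3 - 76*b^2 - 48*b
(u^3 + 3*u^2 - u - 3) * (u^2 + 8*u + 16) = u^5 + 11*u^4 + 39*u^3 + 37*u^2 - 40*u - 48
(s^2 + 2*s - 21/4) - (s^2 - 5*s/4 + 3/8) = 13*s/4 - 45/8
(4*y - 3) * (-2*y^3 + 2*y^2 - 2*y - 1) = -8*y^4 + 14*y^3 - 14*y^2 + 2*y + 3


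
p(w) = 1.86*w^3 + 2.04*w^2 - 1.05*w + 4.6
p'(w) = 5.58*w^2 + 4.08*w - 1.05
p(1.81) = 20.41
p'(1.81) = 24.62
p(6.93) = 714.33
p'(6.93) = 295.20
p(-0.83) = 5.81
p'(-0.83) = -0.59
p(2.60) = 48.35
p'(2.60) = 47.28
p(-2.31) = -5.02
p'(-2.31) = 19.30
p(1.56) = 14.99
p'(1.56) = 18.89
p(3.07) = 74.42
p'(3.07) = 64.07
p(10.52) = 2384.83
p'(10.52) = 659.41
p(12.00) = 3499.84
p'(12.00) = 851.43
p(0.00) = 4.60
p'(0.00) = -1.05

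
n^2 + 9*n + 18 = (n + 3)*(n + 6)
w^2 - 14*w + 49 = (w - 7)^2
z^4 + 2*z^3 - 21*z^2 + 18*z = z*(z - 3)*(z - 1)*(z + 6)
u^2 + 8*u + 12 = (u + 2)*(u + 6)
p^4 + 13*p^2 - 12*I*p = p*(p - 3*I)*(p - I)*(p + 4*I)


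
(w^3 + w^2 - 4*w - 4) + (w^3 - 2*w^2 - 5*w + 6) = 2*w^3 - w^2 - 9*w + 2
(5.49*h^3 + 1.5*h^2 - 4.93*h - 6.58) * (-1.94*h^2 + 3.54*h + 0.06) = -10.6506*h^5 + 16.5246*h^4 + 15.2036*h^3 - 4.597*h^2 - 23.589*h - 0.3948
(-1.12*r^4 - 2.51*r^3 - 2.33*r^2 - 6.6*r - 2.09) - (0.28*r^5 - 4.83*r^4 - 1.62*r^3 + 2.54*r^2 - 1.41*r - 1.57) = -0.28*r^5 + 3.71*r^4 - 0.89*r^3 - 4.87*r^2 - 5.19*r - 0.52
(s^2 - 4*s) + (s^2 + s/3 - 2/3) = 2*s^2 - 11*s/3 - 2/3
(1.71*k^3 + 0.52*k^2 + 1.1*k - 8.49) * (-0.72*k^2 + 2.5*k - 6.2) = -1.2312*k^5 + 3.9006*k^4 - 10.094*k^3 + 5.6388*k^2 - 28.045*k + 52.638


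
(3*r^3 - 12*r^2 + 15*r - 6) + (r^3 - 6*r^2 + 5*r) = 4*r^3 - 18*r^2 + 20*r - 6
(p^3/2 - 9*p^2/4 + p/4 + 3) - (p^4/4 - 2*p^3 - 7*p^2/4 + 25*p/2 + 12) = -p^4/4 + 5*p^3/2 - p^2/2 - 49*p/4 - 9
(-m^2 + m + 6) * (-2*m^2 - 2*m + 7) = 2*m^4 - 21*m^2 - 5*m + 42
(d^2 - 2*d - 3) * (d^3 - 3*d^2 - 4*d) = d^5 - 5*d^4 - d^3 + 17*d^2 + 12*d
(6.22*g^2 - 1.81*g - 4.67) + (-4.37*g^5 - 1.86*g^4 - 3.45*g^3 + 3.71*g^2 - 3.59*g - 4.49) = -4.37*g^5 - 1.86*g^4 - 3.45*g^3 + 9.93*g^2 - 5.4*g - 9.16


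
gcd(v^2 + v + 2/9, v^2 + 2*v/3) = v + 2/3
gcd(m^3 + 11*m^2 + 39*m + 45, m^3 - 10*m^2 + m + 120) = m + 3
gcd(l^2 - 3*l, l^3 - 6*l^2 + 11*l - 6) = l - 3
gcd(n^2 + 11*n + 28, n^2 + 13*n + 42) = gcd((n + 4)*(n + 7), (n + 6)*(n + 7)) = n + 7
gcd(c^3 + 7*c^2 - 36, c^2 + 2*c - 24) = c + 6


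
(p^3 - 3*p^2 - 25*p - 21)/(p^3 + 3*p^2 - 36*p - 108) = (p^2 - 6*p - 7)/(p^2 - 36)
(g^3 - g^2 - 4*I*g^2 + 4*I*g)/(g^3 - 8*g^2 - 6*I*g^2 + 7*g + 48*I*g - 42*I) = g*(g - 4*I)/(g^2 - g*(7 + 6*I) + 42*I)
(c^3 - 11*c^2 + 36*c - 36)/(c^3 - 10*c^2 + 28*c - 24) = (c - 3)/(c - 2)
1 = 1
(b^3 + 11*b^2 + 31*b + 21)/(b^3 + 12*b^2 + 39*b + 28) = (b + 3)/(b + 4)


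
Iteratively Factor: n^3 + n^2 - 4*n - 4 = (n + 2)*(n^2 - n - 2) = (n + 1)*(n + 2)*(n - 2)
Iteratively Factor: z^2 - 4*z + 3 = (z - 1)*(z - 3)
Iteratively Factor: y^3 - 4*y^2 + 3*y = (y - 3)*(y^2 - y) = (y - 3)*(y - 1)*(y)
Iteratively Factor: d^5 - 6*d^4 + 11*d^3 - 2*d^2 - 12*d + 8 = (d - 2)*(d^4 - 4*d^3 + 3*d^2 + 4*d - 4) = (d - 2)*(d + 1)*(d^3 - 5*d^2 + 8*d - 4) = (d - 2)*(d - 1)*(d + 1)*(d^2 - 4*d + 4) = (d - 2)^2*(d - 1)*(d + 1)*(d - 2)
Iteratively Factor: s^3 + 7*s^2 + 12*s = (s)*(s^2 + 7*s + 12) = s*(s + 4)*(s + 3)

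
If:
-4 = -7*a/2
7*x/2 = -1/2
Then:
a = 8/7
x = -1/7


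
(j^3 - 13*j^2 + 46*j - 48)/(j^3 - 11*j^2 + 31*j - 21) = (j^2 - 10*j + 16)/(j^2 - 8*j + 7)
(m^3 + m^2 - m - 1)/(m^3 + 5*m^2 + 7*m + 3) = (m - 1)/(m + 3)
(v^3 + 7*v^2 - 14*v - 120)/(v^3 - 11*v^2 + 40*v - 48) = (v^2 + 11*v + 30)/(v^2 - 7*v + 12)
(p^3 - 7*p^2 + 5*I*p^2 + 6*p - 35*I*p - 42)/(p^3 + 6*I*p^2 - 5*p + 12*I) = (p^2 + p*(-7 + 6*I) - 42*I)/(p^2 + 7*I*p - 12)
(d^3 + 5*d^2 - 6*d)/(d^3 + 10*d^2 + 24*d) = (d - 1)/(d + 4)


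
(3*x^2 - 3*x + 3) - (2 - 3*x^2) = 6*x^2 - 3*x + 1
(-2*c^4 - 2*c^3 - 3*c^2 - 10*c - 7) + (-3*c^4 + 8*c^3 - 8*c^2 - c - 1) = -5*c^4 + 6*c^3 - 11*c^2 - 11*c - 8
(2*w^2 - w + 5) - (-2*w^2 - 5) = 4*w^2 - w + 10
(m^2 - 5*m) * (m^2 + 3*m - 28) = m^4 - 2*m^3 - 43*m^2 + 140*m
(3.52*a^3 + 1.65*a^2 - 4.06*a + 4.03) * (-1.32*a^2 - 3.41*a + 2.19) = -4.6464*a^5 - 14.1812*a^4 + 7.4415*a^3 + 12.1385*a^2 - 22.6337*a + 8.8257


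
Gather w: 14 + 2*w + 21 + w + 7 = 3*w + 42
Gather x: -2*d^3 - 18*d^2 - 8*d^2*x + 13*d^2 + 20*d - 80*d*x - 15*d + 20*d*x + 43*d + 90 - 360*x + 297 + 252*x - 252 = -2*d^3 - 5*d^2 + 48*d + x*(-8*d^2 - 60*d - 108) + 135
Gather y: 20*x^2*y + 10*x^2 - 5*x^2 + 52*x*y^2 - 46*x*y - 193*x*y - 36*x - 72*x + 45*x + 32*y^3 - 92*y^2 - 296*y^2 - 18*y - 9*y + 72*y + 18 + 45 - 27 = 5*x^2 - 63*x + 32*y^3 + y^2*(52*x - 388) + y*(20*x^2 - 239*x + 45) + 36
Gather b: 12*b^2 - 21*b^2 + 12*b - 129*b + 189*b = -9*b^2 + 72*b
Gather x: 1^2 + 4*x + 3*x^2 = 3*x^2 + 4*x + 1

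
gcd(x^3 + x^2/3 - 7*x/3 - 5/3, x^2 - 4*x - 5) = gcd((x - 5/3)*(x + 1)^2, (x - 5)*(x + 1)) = x + 1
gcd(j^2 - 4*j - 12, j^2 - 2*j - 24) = j - 6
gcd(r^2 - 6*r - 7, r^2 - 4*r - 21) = r - 7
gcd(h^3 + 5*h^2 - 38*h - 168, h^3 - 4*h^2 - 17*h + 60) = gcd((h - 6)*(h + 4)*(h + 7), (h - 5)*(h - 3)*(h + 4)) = h + 4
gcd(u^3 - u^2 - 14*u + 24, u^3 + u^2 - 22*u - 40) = u + 4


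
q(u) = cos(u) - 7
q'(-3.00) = 0.14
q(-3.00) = -7.99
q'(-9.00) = 0.41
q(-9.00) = -7.91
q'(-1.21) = 0.94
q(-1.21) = -6.65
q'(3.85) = 0.65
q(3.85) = -7.76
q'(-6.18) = -0.10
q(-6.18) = -6.01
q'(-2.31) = 0.74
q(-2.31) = -7.67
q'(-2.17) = 0.83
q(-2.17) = -7.56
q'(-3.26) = -0.12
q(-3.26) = -7.99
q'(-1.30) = 0.96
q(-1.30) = -6.73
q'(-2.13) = 0.85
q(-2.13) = -7.53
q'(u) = -sin(u)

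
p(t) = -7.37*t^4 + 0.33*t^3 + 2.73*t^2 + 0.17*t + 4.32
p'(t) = -29.48*t^3 + 0.99*t^2 + 5.46*t + 0.17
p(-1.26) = -10.80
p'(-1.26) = 53.83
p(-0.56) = 4.30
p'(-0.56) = 2.60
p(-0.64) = 4.01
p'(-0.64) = 4.81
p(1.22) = -7.14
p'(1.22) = -45.23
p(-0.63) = 4.05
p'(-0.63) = 4.49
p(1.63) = -38.75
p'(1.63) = -115.97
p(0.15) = 4.40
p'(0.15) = 0.91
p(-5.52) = -6811.58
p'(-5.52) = 4958.63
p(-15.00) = -373603.98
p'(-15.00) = 99636.02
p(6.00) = -9376.62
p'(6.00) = -6299.11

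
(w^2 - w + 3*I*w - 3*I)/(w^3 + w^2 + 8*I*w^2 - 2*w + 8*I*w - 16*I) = (w + 3*I)/(w^2 + w*(2 + 8*I) + 16*I)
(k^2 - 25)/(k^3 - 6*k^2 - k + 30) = (k + 5)/(k^2 - k - 6)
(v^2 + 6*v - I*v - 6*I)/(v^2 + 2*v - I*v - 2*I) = (v + 6)/(v + 2)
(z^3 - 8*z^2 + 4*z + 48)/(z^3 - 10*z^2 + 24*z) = (z + 2)/z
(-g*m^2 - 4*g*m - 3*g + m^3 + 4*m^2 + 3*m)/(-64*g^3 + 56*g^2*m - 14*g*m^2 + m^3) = (g*m^2 + 4*g*m + 3*g - m^3 - 4*m^2 - 3*m)/(64*g^3 - 56*g^2*m + 14*g*m^2 - m^3)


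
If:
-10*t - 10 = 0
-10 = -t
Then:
No Solution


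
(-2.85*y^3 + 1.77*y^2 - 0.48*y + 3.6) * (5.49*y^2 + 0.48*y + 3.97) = -15.6465*y^5 + 8.3493*y^4 - 13.1001*y^3 + 26.5605*y^2 - 0.1776*y + 14.292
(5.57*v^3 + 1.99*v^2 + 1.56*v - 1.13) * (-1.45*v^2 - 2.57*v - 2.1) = -8.0765*v^5 - 17.2004*v^4 - 19.0733*v^3 - 6.5497*v^2 - 0.371900000000001*v + 2.373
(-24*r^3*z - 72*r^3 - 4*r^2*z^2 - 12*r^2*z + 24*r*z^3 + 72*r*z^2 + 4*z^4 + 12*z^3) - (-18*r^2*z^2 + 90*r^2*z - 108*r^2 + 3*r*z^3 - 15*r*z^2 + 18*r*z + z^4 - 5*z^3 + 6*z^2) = -24*r^3*z - 72*r^3 + 14*r^2*z^2 - 102*r^2*z + 108*r^2 + 21*r*z^3 + 87*r*z^2 - 18*r*z + 3*z^4 + 17*z^3 - 6*z^2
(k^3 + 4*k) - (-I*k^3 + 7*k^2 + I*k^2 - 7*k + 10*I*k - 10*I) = k^3 + I*k^3 - 7*k^2 - I*k^2 + 11*k - 10*I*k + 10*I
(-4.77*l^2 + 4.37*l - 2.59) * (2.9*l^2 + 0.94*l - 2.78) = -13.833*l^4 + 8.1892*l^3 + 9.8574*l^2 - 14.5832*l + 7.2002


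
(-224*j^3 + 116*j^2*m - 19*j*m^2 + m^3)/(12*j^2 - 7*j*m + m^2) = (-56*j^2 + 15*j*m - m^2)/(3*j - m)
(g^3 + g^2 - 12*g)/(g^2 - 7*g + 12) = g*(g + 4)/(g - 4)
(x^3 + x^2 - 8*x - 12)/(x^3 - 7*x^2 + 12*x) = (x^2 + 4*x + 4)/(x*(x - 4))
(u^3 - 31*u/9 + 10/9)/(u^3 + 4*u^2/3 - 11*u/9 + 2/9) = (3*u - 5)/(3*u - 1)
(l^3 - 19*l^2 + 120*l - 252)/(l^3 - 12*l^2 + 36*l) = (l - 7)/l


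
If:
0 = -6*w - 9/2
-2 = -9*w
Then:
No Solution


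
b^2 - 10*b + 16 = (b - 8)*(b - 2)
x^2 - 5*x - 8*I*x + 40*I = (x - 5)*(x - 8*I)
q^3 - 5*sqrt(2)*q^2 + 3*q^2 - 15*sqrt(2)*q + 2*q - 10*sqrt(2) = (q + 1)*(q + 2)*(q - 5*sqrt(2))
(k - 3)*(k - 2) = k^2 - 5*k + 6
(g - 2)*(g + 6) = g^2 + 4*g - 12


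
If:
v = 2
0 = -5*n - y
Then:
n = -y/5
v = 2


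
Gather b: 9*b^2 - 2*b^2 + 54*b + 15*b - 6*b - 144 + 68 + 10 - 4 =7*b^2 + 63*b - 70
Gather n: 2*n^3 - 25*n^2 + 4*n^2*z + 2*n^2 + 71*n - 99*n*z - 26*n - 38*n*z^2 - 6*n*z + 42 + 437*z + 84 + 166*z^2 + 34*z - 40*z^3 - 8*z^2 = 2*n^3 + n^2*(4*z - 23) + n*(-38*z^2 - 105*z + 45) - 40*z^3 + 158*z^2 + 471*z + 126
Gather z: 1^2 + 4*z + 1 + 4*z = 8*z + 2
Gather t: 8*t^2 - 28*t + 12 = 8*t^2 - 28*t + 12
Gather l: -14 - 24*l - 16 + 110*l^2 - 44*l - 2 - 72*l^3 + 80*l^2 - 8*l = -72*l^3 + 190*l^2 - 76*l - 32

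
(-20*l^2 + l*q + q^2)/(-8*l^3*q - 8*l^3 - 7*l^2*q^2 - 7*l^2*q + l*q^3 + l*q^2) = (20*l^2 - l*q - q^2)/(l*(8*l^2*q + 8*l^2 + 7*l*q^2 + 7*l*q - q^3 - q^2))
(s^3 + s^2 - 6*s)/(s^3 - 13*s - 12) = s*(s - 2)/(s^2 - 3*s - 4)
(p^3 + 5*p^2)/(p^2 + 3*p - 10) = p^2/(p - 2)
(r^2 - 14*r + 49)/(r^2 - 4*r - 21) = (r - 7)/(r + 3)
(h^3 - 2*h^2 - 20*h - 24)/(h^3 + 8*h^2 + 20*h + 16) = (h - 6)/(h + 4)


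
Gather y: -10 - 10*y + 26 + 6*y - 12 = 4 - 4*y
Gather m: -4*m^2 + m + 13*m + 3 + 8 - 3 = -4*m^2 + 14*m + 8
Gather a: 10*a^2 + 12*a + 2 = 10*a^2 + 12*a + 2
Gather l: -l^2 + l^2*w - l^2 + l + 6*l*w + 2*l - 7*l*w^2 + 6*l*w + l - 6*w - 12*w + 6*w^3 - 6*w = l^2*(w - 2) + l*(-7*w^2 + 12*w + 4) + 6*w^3 - 24*w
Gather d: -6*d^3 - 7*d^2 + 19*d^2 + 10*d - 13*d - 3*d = -6*d^3 + 12*d^2 - 6*d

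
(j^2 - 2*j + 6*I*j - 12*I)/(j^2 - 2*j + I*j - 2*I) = (j + 6*I)/(j + I)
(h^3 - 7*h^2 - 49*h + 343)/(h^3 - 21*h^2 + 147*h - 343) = (h + 7)/(h - 7)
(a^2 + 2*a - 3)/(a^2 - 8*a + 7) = (a + 3)/(a - 7)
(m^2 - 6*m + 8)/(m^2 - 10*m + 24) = (m - 2)/(m - 6)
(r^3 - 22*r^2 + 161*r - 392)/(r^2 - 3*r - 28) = (r^2 - 15*r + 56)/(r + 4)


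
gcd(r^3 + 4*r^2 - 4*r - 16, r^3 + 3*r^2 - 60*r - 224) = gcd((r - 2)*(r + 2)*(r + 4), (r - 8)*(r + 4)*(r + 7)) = r + 4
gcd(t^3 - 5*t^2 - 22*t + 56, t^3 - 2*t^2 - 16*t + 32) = t^2 + 2*t - 8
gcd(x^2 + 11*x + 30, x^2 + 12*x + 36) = x + 6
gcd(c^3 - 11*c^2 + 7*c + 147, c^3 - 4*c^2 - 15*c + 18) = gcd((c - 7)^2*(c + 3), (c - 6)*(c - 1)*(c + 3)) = c + 3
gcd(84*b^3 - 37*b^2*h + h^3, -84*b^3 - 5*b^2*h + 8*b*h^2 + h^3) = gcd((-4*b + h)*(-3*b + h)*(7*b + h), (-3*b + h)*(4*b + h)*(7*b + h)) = 21*b^2 - 4*b*h - h^2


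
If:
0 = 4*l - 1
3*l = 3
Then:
No Solution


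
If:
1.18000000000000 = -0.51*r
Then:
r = -2.31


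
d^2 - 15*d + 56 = (d - 8)*(d - 7)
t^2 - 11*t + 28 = (t - 7)*(t - 4)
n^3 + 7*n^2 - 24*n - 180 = (n - 5)*(n + 6)^2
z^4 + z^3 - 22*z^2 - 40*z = z*(z - 5)*(z + 2)*(z + 4)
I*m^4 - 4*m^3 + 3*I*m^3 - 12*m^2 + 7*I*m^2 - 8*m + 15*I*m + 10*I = (m + 2)*(m - I)*(m + 5*I)*(I*m + I)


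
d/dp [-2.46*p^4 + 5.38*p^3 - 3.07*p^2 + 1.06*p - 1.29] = -9.84*p^3 + 16.14*p^2 - 6.14*p + 1.06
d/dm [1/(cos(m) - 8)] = sin(m)/(cos(m) - 8)^2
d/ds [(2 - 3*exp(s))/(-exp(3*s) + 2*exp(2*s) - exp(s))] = 2*(-3*exp(2*s) + 3*exp(s) - 1)*exp(-s)/(exp(3*s) - 3*exp(2*s) + 3*exp(s) - 1)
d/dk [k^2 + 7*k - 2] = 2*k + 7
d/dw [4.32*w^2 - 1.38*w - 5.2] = 8.64*w - 1.38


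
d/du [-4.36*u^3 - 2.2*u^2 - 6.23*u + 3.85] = -13.08*u^2 - 4.4*u - 6.23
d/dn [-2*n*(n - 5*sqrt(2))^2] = -6*n^2 + 40*sqrt(2)*n - 100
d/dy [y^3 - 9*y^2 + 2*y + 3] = 3*y^2 - 18*y + 2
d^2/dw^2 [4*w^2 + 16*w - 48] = 8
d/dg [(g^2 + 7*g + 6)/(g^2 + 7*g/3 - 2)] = 6*(-7*g^2 - 24*g - 42)/(9*g^4 + 42*g^3 + 13*g^2 - 84*g + 36)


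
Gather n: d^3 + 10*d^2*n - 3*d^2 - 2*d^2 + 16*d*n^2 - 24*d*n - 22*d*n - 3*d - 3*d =d^3 - 5*d^2 + 16*d*n^2 - 6*d + n*(10*d^2 - 46*d)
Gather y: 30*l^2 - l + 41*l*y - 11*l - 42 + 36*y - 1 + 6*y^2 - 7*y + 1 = 30*l^2 - 12*l + 6*y^2 + y*(41*l + 29) - 42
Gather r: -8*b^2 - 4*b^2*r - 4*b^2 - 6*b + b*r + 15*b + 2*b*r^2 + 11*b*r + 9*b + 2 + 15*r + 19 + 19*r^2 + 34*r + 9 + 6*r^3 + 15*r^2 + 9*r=-12*b^2 + 18*b + 6*r^3 + r^2*(2*b + 34) + r*(-4*b^2 + 12*b + 58) + 30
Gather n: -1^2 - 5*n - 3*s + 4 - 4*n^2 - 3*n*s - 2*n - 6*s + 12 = -4*n^2 + n*(-3*s - 7) - 9*s + 15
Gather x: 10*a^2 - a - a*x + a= 10*a^2 - a*x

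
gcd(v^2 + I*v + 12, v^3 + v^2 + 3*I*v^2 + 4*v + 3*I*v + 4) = v + 4*I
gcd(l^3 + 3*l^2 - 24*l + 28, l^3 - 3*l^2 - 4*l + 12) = l - 2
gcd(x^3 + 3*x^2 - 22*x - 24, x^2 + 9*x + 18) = x + 6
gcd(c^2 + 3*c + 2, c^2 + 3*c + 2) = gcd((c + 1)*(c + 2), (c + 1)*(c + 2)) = c^2 + 3*c + 2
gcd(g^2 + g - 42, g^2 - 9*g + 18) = g - 6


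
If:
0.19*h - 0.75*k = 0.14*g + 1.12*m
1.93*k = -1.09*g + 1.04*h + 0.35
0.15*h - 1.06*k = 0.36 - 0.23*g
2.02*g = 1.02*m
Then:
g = 0.06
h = -1.19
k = -0.49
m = 0.12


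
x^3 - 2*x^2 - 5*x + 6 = (x - 3)*(x - 1)*(x + 2)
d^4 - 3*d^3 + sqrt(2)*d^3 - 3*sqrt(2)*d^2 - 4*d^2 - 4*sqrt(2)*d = d*(d - 4)*(d + 1)*(d + sqrt(2))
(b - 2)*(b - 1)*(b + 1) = b^3 - 2*b^2 - b + 2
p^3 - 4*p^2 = p^2*(p - 4)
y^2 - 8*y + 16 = (y - 4)^2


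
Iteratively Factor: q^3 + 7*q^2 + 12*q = (q + 4)*(q^2 + 3*q) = q*(q + 4)*(q + 3)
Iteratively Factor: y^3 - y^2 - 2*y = (y + 1)*(y^2 - 2*y) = y*(y + 1)*(y - 2)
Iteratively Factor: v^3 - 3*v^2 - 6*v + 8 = (v - 4)*(v^2 + v - 2) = (v - 4)*(v - 1)*(v + 2)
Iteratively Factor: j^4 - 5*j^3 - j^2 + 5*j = (j)*(j^3 - 5*j^2 - j + 5) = j*(j - 5)*(j^2 - 1) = j*(j - 5)*(j + 1)*(j - 1)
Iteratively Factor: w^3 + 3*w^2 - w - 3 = (w - 1)*(w^2 + 4*w + 3) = (w - 1)*(w + 3)*(w + 1)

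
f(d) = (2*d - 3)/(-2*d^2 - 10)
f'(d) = 4*d*(2*d - 3)/(-2*d^2 - 10)^2 + 2/(-2*d^2 - 10) = (-d^2 + d*(2*d - 3) - 5)/(d^2 + 5)^2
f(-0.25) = 0.35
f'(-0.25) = -0.16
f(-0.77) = 0.41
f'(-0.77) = -0.07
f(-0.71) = 0.40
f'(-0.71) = -0.08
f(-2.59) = 0.35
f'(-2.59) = 0.07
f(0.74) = 0.14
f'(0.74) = -0.22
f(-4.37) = 0.24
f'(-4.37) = 0.05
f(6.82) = -0.10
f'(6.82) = 0.01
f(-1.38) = 0.42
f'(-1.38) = 0.02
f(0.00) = 0.30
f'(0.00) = -0.20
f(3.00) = -0.11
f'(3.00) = -0.03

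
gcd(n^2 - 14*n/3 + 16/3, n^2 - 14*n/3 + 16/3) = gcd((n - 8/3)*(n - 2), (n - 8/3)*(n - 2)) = n^2 - 14*n/3 + 16/3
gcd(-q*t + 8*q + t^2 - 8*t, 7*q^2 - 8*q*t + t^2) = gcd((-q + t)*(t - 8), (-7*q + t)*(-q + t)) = q - t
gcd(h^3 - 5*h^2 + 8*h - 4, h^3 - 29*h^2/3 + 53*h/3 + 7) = 1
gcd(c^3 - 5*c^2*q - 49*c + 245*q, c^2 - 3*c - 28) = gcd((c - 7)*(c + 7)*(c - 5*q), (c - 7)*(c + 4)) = c - 7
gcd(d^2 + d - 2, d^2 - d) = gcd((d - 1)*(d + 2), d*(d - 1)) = d - 1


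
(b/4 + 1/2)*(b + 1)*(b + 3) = b^3/4 + 3*b^2/2 + 11*b/4 + 3/2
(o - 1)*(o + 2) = o^2 + o - 2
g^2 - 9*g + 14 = (g - 7)*(g - 2)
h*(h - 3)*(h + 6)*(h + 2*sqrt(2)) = h^4 + 2*sqrt(2)*h^3 + 3*h^3 - 18*h^2 + 6*sqrt(2)*h^2 - 36*sqrt(2)*h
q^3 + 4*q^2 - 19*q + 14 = (q - 2)*(q - 1)*(q + 7)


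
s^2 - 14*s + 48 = (s - 8)*(s - 6)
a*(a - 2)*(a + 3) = a^3 + a^2 - 6*a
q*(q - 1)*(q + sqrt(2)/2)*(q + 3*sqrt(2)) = q^4 - q^3 + 7*sqrt(2)*q^3/2 - 7*sqrt(2)*q^2/2 + 3*q^2 - 3*q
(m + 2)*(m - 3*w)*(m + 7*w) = m^3 + 4*m^2*w + 2*m^2 - 21*m*w^2 + 8*m*w - 42*w^2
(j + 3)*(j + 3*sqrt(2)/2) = j^2 + 3*sqrt(2)*j/2 + 3*j + 9*sqrt(2)/2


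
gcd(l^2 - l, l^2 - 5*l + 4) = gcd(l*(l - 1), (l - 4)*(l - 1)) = l - 1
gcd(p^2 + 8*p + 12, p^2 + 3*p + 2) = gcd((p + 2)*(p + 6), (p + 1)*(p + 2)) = p + 2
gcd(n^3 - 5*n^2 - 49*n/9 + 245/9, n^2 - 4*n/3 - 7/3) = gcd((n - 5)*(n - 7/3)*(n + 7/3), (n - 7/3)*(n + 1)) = n - 7/3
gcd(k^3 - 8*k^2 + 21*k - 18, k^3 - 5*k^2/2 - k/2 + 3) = k - 2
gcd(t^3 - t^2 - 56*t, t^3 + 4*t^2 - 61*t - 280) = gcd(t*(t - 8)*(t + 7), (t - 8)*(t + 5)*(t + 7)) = t^2 - t - 56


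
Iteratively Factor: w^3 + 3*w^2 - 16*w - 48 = (w + 3)*(w^2 - 16) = (w - 4)*(w + 3)*(w + 4)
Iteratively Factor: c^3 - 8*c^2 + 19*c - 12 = (c - 3)*(c^2 - 5*c + 4) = (c - 4)*(c - 3)*(c - 1)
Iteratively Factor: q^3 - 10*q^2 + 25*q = (q)*(q^2 - 10*q + 25) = q*(q - 5)*(q - 5)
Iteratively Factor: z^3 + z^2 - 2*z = (z + 2)*(z^2 - z) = z*(z + 2)*(z - 1)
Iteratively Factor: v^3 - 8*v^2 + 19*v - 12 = (v - 3)*(v^2 - 5*v + 4) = (v - 3)*(v - 1)*(v - 4)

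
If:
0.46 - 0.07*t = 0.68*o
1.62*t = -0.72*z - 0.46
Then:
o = 0.0457516339869281*z + 0.705700798838054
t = -0.444444444444444*z - 0.283950617283951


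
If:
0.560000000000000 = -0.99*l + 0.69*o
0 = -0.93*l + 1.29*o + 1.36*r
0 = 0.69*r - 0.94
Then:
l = -3.15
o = -3.71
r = 1.36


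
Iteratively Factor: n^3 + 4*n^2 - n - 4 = (n + 1)*(n^2 + 3*n - 4) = (n - 1)*(n + 1)*(n + 4)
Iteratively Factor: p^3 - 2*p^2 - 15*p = (p + 3)*(p^2 - 5*p) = p*(p + 3)*(p - 5)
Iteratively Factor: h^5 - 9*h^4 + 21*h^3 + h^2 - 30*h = (h + 1)*(h^4 - 10*h^3 + 31*h^2 - 30*h) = (h - 5)*(h + 1)*(h^3 - 5*h^2 + 6*h) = h*(h - 5)*(h + 1)*(h^2 - 5*h + 6) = h*(h - 5)*(h - 3)*(h + 1)*(h - 2)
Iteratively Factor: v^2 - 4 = (v - 2)*(v + 2)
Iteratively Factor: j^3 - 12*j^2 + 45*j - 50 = (j - 5)*(j^2 - 7*j + 10) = (j - 5)^2*(j - 2)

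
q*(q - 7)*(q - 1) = q^3 - 8*q^2 + 7*q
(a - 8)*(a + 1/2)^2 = a^3 - 7*a^2 - 31*a/4 - 2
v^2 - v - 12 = (v - 4)*(v + 3)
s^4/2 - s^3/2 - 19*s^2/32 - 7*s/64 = s*(s/2 + 1/4)*(s - 7/4)*(s + 1/4)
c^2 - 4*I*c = c*(c - 4*I)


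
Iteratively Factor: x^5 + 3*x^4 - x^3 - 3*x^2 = (x + 1)*(x^4 + 2*x^3 - 3*x^2) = x*(x + 1)*(x^3 + 2*x^2 - 3*x) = x*(x - 1)*(x + 1)*(x^2 + 3*x) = x*(x - 1)*(x + 1)*(x + 3)*(x)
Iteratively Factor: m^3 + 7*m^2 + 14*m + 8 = (m + 2)*(m^2 + 5*m + 4) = (m + 2)*(m + 4)*(m + 1)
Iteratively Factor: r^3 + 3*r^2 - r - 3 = (r + 1)*(r^2 + 2*r - 3) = (r - 1)*(r + 1)*(r + 3)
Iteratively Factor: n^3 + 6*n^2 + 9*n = (n + 3)*(n^2 + 3*n) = (n + 3)^2*(n)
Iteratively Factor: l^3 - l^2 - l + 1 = (l + 1)*(l^2 - 2*l + 1) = (l - 1)*(l + 1)*(l - 1)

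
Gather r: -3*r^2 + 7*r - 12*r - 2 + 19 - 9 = -3*r^2 - 5*r + 8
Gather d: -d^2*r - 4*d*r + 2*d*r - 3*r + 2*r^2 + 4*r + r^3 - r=-d^2*r - 2*d*r + r^3 + 2*r^2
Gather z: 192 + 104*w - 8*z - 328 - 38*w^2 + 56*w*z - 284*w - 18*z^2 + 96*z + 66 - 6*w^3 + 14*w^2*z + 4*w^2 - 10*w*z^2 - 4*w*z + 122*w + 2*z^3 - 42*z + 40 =-6*w^3 - 34*w^2 - 58*w + 2*z^3 + z^2*(-10*w - 18) + z*(14*w^2 + 52*w + 46) - 30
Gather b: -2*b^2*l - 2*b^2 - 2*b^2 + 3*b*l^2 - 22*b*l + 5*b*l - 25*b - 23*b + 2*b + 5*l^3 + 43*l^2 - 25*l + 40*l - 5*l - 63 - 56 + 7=b^2*(-2*l - 4) + b*(3*l^2 - 17*l - 46) + 5*l^3 + 43*l^2 + 10*l - 112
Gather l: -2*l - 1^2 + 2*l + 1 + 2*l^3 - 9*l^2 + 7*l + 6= 2*l^3 - 9*l^2 + 7*l + 6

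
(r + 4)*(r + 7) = r^2 + 11*r + 28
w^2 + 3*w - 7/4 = (w - 1/2)*(w + 7/2)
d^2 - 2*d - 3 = (d - 3)*(d + 1)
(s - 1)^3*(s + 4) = s^4 + s^3 - 9*s^2 + 11*s - 4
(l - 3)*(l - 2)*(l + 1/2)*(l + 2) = l^4 - 5*l^3/2 - 11*l^2/2 + 10*l + 6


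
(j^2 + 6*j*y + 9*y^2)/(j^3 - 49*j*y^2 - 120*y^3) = (-j - 3*y)/(-j^2 + 3*j*y + 40*y^2)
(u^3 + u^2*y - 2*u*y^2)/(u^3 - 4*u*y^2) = (-u + y)/(-u + 2*y)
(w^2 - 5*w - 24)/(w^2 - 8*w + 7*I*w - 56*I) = (w + 3)/(w + 7*I)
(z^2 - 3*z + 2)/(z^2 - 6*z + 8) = (z - 1)/(z - 4)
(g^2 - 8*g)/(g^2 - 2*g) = (g - 8)/(g - 2)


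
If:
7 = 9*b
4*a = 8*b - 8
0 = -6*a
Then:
No Solution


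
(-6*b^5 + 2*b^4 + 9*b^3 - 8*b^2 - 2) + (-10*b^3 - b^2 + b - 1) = -6*b^5 + 2*b^4 - b^3 - 9*b^2 + b - 3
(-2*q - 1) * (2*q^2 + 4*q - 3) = -4*q^3 - 10*q^2 + 2*q + 3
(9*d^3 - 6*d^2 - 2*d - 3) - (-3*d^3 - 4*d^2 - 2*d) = 12*d^3 - 2*d^2 - 3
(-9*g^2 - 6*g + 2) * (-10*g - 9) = 90*g^3 + 141*g^2 + 34*g - 18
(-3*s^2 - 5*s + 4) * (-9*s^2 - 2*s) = 27*s^4 + 51*s^3 - 26*s^2 - 8*s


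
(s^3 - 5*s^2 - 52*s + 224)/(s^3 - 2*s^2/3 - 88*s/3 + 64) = 3*(s^2 - s - 56)/(3*s^2 + 10*s - 48)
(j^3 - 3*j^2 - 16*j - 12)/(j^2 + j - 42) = (j^2 + 3*j + 2)/(j + 7)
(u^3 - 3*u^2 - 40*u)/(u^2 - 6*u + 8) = u*(u^2 - 3*u - 40)/(u^2 - 6*u + 8)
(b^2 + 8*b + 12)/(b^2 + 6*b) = (b + 2)/b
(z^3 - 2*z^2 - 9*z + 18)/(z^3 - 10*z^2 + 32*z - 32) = (z^2 - 9)/(z^2 - 8*z + 16)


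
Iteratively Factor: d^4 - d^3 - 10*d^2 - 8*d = (d - 4)*(d^3 + 3*d^2 + 2*d) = (d - 4)*(d + 1)*(d^2 + 2*d) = d*(d - 4)*(d + 1)*(d + 2)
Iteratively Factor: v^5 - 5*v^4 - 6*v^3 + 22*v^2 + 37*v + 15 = (v + 1)*(v^4 - 6*v^3 + 22*v + 15) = (v + 1)^2*(v^3 - 7*v^2 + 7*v + 15) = (v + 1)^3*(v^2 - 8*v + 15) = (v - 3)*(v + 1)^3*(v - 5)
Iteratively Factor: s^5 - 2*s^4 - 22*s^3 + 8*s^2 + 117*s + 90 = (s + 2)*(s^4 - 4*s^3 - 14*s^2 + 36*s + 45) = (s - 5)*(s + 2)*(s^3 + s^2 - 9*s - 9) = (s - 5)*(s - 3)*(s + 2)*(s^2 + 4*s + 3) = (s - 5)*(s - 3)*(s + 1)*(s + 2)*(s + 3)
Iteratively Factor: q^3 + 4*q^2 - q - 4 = (q + 1)*(q^2 + 3*q - 4) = (q + 1)*(q + 4)*(q - 1)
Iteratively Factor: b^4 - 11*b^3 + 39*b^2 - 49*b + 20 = (b - 1)*(b^3 - 10*b^2 + 29*b - 20) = (b - 5)*(b - 1)*(b^2 - 5*b + 4) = (b - 5)*(b - 1)^2*(b - 4)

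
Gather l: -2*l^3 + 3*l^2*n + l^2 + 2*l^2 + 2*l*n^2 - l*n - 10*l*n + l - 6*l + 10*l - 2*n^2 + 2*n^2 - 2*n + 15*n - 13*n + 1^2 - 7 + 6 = -2*l^3 + l^2*(3*n + 3) + l*(2*n^2 - 11*n + 5)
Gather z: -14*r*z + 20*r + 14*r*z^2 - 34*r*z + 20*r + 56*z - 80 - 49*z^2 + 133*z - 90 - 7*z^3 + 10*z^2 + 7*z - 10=40*r - 7*z^3 + z^2*(14*r - 39) + z*(196 - 48*r) - 180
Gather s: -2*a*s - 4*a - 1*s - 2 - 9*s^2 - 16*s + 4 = -4*a - 9*s^2 + s*(-2*a - 17) + 2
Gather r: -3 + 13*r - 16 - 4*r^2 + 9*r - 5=-4*r^2 + 22*r - 24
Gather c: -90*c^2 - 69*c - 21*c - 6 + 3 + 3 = -90*c^2 - 90*c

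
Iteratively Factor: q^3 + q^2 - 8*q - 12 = (q - 3)*(q^2 + 4*q + 4) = (q - 3)*(q + 2)*(q + 2)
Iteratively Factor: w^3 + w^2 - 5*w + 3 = (w - 1)*(w^2 + 2*w - 3) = (w - 1)*(w + 3)*(w - 1)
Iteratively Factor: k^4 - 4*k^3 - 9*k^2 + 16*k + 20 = (k - 2)*(k^3 - 2*k^2 - 13*k - 10) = (k - 2)*(k + 1)*(k^2 - 3*k - 10) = (k - 5)*(k - 2)*(k + 1)*(k + 2)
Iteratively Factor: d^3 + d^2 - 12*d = (d)*(d^2 + d - 12) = d*(d + 4)*(d - 3)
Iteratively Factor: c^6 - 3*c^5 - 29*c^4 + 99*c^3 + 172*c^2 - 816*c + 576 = (c + 4)*(c^5 - 7*c^4 - c^3 + 103*c^2 - 240*c + 144) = (c - 3)*(c + 4)*(c^4 - 4*c^3 - 13*c^2 + 64*c - 48) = (c - 3)*(c + 4)^2*(c^3 - 8*c^2 + 19*c - 12) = (c - 3)*(c - 1)*(c + 4)^2*(c^2 - 7*c + 12) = (c - 3)^2*(c - 1)*(c + 4)^2*(c - 4)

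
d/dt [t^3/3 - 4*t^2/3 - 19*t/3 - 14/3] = t^2 - 8*t/3 - 19/3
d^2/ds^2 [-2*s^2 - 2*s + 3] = -4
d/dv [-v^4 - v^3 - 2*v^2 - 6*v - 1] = -4*v^3 - 3*v^2 - 4*v - 6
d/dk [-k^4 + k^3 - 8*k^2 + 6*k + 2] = -4*k^3 + 3*k^2 - 16*k + 6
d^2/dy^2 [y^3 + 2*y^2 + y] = 6*y + 4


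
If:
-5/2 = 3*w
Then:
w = -5/6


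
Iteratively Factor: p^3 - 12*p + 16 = (p - 2)*(p^2 + 2*p - 8) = (p - 2)*(p + 4)*(p - 2)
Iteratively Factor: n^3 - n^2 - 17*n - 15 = (n + 1)*(n^2 - 2*n - 15) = (n + 1)*(n + 3)*(n - 5)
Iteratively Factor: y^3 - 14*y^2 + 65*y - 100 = (y - 5)*(y^2 - 9*y + 20) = (y - 5)^2*(y - 4)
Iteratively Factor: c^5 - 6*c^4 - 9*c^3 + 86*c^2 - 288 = (c - 4)*(c^4 - 2*c^3 - 17*c^2 + 18*c + 72) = (c - 4)^2*(c^3 + 2*c^2 - 9*c - 18) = (c - 4)^2*(c + 3)*(c^2 - c - 6) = (c - 4)^2*(c - 3)*(c + 3)*(c + 2)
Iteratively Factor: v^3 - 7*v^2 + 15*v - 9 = (v - 3)*(v^2 - 4*v + 3) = (v - 3)*(v - 1)*(v - 3)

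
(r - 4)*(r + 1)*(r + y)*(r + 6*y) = r^4 + 7*r^3*y - 3*r^3 + 6*r^2*y^2 - 21*r^2*y - 4*r^2 - 18*r*y^2 - 28*r*y - 24*y^2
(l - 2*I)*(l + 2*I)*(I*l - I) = I*l^3 - I*l^2 + 4*I*l - 4*I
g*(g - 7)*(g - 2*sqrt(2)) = g^3 - 7*g^2 - 2*sqrt(2)*g^2 + 14*sqrt(2)*g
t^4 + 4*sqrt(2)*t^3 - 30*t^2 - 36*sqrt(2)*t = t*(t - 3*sqrt(2))*(t + sqrt(2))*(t + 6*sqrt(2))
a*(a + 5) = a^2 + 5*a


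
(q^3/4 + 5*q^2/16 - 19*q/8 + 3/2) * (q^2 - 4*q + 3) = q^5/4 - 11*q^4/16 - 23*q^3/8 + 191*q^2/16 - 105*q/8 + 9/2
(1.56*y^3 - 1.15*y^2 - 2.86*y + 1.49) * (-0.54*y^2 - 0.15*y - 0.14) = -0.8424*y^5 + 0.387*y^4 + 1.4985*y^3 - 0.2146*y^2 + 0.1769*y - 0.2086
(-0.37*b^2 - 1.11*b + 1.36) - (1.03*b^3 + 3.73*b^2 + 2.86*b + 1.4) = -1.03*b^3 - 4.1*b^2 - 3.97*b - 0.0399999999999998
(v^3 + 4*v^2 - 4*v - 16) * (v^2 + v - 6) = v^5 + 5*v^4 - 6*v^3 - 44*v^2 + 8*v + 96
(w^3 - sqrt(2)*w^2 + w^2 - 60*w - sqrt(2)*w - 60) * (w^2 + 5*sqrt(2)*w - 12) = w^5 + w^4 + 4*sqrt(2)*w^4 - 82*w^3 + 4*sqrt(2)*w^3 - 288*sqrt(2)*w^2 - 82*w^2 - 288*sqrt(2)*w + 720*w + 720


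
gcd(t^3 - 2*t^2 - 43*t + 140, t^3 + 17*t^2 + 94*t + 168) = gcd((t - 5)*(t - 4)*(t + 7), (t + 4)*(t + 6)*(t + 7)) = t + 7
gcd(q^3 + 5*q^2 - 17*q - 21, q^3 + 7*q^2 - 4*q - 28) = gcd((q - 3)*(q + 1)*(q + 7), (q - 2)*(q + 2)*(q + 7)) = q + 7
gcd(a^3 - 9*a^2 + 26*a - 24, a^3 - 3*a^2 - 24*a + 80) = a - 4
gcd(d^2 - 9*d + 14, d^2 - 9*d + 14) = d^2 - 9*d + 14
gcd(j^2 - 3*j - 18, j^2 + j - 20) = 1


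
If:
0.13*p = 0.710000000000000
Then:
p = 5.46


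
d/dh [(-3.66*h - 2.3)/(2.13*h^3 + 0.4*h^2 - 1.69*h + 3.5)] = (15.5916*h^3 + 16.161*h^2 + 1.84*h - 16.697)/(4.5369*h^6 + 1.704*h^5 - 7.0394*h^4 + 13.558*h^3 + 5.6561*h^2 - 11.83*h + 12.25)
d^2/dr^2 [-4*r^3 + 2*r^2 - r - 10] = 4 - 24*r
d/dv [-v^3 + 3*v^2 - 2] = 3*v*(2 - v)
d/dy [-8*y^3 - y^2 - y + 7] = -24*y^2 - 2*y - 1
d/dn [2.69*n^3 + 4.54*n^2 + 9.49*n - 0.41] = 8.07*n^2 + 9.08*n + 9.49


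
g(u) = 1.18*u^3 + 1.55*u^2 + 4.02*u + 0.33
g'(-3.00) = 26.58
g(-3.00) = -29.64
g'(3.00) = 45.18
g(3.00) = 58.20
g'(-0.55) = 3.39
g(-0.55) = -1.61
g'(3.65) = 62.50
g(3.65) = 93.03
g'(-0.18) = 3.58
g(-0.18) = -0.35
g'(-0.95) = 4.27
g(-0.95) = -3.10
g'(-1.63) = 8.37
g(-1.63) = -7.21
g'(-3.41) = 34.61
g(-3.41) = -42.14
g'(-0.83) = 3.89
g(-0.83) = -2.61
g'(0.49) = 6.39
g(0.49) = 2.81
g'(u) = 3.54*u^2 + 3.1*u + 4.02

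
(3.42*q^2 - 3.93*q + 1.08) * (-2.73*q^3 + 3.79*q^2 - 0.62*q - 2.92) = -9.3366*q^5 + 23.6907*q^4 - 19.9635*q^3 - 3.4566*q^2 + 10.806*q - 3.1536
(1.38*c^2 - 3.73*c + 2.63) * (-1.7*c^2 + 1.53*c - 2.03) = -2.346*c^4 + 8.4524*c^3 - 12.9793*c^2 + 11.5958*c - 5.3389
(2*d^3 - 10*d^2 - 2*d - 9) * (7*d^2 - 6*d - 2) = 14*d^5 - 82*d^4 + 42*d^3 - 31*d^2 + 58*d + 18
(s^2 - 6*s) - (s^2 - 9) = 9 - 6*s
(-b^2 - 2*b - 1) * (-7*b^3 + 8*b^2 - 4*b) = 7*b^5 + 6*b^4 - 5*b^3 + 4*b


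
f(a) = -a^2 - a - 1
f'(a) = -2*a - 1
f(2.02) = -7.10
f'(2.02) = -5.04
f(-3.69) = -10.93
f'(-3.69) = 6.38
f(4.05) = -21.45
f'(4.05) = -9.10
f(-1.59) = -1.94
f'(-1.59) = 2.18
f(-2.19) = -3.61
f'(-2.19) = 3.38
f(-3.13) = -7.67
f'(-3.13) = 5.26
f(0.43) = -1.61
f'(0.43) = -1.86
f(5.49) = -36.63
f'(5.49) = -11.98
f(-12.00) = -133.00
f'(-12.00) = 23.00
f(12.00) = -157.00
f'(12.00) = -25.00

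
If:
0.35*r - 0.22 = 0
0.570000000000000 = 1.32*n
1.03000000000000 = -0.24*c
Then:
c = -4.29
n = 0.43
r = 0.63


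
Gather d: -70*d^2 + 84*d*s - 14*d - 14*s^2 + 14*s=-70*d^2 + d*(84*s - 14) - 14*s^2 + 14*s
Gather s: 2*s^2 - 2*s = 2*s^2 - 2*s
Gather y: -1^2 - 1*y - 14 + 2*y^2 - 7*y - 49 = 2*y^2 - 8*y - 64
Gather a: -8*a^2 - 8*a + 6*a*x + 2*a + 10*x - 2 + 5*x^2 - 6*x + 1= -8*a^2 + a*(6*x - 6) + 5*x^2 + 4*x - 1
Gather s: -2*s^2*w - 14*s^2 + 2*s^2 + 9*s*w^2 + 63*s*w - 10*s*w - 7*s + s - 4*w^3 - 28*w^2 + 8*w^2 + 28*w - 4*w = s^2*(-2*w - 12) + s*(9*w^2 + 53*w - 6) - 4*w^3 - 20*w^2 + 24*w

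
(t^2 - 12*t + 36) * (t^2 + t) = t^4 - 11*t^3 + 24*t^2 + 36*t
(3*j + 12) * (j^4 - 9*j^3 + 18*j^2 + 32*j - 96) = 3*j^5 - 15*j^4 - 54*j^3 + 312*j^2 + 96*j - 1152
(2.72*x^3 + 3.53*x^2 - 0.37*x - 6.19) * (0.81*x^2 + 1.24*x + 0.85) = 2.2032*x^5 + 6.2321*x^4 + 6.3895*x^3 - 2.4722*x^2 - 7.9901*x - 5.2615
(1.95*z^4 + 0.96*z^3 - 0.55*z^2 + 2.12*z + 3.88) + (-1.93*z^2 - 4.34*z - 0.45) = 1.95*z^4 + 0.96*z^3 - 2.48*z^2 - 2.22*z + 3.43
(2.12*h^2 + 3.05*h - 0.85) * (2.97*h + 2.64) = 6.2964*h^3 + 14.6553*h^2 + 5.5275*h - 2.244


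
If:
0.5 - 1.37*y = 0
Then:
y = 0.36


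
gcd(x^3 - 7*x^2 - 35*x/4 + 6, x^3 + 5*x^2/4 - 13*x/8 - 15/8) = x + 3/2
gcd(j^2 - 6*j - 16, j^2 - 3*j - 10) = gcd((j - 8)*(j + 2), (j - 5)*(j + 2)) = j + 2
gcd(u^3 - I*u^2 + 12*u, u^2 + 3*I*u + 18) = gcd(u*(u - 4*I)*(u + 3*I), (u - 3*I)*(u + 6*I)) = 1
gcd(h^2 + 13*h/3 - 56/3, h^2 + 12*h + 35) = h + 7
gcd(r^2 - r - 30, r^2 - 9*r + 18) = r - 6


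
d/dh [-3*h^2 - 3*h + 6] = -6*h - 3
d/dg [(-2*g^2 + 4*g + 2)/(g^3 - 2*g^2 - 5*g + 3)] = 2*(g^4 - 4*g^3 + 6*g^2 - 2*g + 11)/(g^6 - 4*g^5 - 6*g^4 + 26*g^3 + 13*g^2 - 30*g + 9)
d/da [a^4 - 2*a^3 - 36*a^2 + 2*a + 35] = 4*a^3 - 6*a^2 - 72*a + 2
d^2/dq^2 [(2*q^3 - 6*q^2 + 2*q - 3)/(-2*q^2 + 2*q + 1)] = 4*(2*q^3 + 30*q^2 - 27*q + 14)/(8*q^6 - 24*q^5 + 12*q^4 + 16*q^3 - 6*q^2 - 6*q - 1)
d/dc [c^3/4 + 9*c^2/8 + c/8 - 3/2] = 3*c^2/4 + 9*c/4 + 1/8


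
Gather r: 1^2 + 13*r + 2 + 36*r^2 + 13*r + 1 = 36*r^2 + 26*r + 4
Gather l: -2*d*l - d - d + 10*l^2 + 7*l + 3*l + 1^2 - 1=-2*d + 10*l^2 + l*(10 - 2*d)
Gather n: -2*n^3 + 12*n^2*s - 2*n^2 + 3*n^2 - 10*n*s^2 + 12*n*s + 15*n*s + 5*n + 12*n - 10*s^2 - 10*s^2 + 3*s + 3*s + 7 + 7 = -2*n^3 + n^2*(12*s + 1) + n*(-10*s^2 + 27*s + 17) - 20*s^2 + 6*s + 14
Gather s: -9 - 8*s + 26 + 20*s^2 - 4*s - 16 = 20*s^2 - 12*s + 1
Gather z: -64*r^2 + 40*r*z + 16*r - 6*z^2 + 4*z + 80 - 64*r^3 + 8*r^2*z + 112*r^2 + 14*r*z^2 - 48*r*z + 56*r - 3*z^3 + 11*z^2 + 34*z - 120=-64*r^3 + 48*r^2 + 72*r - 3*z^3 + z^2*(14*r + 5) + z*(8*r^2 - 8*r + 38) - 40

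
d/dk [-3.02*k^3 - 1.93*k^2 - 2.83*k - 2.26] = -9.06*k^2 - 3.86*k - 2.83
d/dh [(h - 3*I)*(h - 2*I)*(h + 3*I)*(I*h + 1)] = 4*I*h^3 + 9*h^2 + 14*I*h + 27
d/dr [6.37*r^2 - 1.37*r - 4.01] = 12.74*r - 1.37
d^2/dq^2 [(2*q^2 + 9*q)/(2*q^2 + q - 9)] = 2*(32*q^3 + 108*q^2 + 486*q + 243)/(8*q^6 + 12*q^5 - 102*q^4 - 107*q^3 + 459*q^2 + 243*q - 729)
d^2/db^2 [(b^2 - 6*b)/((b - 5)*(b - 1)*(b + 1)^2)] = 2*(3*b^6 - 54*b^5 + 319*b^4 - 788*b^3 + 885*b^2 - 830*b + 145)/(b^10 - 14*b^9 + 57*b^8 - 8*b^7 - 302*b^6 + 108*b^5 + 554*b^4 - 136*b^3 - 435*b^2 + 50*b + 125)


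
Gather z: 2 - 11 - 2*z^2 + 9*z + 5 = -2*z^2 + 9*z - 4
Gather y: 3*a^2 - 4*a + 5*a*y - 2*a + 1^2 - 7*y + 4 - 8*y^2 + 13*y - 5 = 3*a^2 - 6*a - 8*y^2 + y*(5*a + 6)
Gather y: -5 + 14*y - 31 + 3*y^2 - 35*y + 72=3*y^2 - 21*y + 36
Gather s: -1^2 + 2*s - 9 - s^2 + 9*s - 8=-s^2 + 11*s - 18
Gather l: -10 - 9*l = -9*l - 10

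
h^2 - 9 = (h - 3)*(h + 3)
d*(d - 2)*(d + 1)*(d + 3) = d^4 + 2*d^3 - 5*d^2 - 6*d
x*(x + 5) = x^2 + 5*x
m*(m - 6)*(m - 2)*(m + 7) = m^4 - m^3 - 44*m^2 + 84*m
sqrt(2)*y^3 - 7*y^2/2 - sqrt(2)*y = y*(y - 2*sqrt(2))*(sqrt(2)*y + 1/2)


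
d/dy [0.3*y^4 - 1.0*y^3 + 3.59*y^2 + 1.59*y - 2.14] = 1.2*y^3 - 3.0*y^2 + 7.18*y + 1.59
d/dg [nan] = 0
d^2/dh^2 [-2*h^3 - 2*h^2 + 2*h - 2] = -12*h - 4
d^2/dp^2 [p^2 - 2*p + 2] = 2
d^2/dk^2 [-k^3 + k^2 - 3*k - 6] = 2 - 6*k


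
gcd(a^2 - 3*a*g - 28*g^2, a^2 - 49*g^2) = a - 7*g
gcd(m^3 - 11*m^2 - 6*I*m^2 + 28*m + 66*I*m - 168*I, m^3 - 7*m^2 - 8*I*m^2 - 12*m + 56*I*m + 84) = m^2 + m*(-7 - 6*I) + 42*I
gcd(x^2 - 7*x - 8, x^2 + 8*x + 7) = x + 1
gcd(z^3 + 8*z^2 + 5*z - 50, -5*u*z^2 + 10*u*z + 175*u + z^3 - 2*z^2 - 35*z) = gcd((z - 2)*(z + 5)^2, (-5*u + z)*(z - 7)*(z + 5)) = z + 5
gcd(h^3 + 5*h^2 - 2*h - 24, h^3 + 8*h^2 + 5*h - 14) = 1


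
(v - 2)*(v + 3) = v^2 + v - 6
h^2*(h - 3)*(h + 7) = h^4 + 4*h^3 - 21*h^2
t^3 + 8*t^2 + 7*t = t*(t + 1)*(t + 7)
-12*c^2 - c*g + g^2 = (-4*c + g)*(3*c + g)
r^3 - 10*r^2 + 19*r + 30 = (r - 6)*(r - 5)*(r + 1)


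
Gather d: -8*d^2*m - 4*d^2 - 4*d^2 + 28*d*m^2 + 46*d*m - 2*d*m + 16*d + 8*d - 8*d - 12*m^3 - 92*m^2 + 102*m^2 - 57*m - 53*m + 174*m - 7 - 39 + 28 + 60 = d^2*(-8*m - 8) + d*(28*m^2 + 44*m + 16) - 12*m^3 + 10*m^2 + 64*m + 42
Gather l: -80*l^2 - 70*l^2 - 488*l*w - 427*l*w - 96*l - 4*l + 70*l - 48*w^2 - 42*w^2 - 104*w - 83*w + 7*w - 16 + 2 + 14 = -150*l^2 + l*(-915*w - 30) - 90*w^2 - 180*w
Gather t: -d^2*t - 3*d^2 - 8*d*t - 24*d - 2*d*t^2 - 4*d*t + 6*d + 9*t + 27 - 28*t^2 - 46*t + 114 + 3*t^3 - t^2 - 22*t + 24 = -3*d^2 - 18*d + 3*t^3 + t^2*(-2*d - 29) + t*(-d^2 - 12*d - 59) + 165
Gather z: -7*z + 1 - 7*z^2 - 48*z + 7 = -7*z^2 - 55*z + 8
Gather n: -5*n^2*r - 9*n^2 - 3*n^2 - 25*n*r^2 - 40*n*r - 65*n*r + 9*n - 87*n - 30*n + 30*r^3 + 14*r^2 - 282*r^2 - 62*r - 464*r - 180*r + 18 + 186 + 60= n^2*(-5*r - 12) + n*(-25*r^2 - 105*r - 108) + 30*r^3 - 268*r^2 - 706*r + 264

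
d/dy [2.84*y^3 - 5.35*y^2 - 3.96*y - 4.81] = 8.52*y^2 - 10.7*y - 3.96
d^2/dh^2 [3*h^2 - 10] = 6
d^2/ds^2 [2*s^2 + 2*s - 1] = 4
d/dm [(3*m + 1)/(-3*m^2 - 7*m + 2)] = (9*m^2 + 6*m + 13)/(9*m^4 + 42*m^3 + 37*m^2 - 28*m + 4)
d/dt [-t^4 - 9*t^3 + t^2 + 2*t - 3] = -4*t^3 - 27*t^2 + 2*t + 2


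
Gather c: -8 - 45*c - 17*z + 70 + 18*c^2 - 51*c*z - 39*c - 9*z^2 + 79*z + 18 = 18*c^2 + c*(-51*z - 84) - 9*z^2 + 62*z + 80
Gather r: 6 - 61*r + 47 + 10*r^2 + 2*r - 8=10*r^2 - 59*r + 45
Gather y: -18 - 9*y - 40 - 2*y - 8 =-11*y - 66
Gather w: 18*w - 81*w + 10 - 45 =-63*w - 35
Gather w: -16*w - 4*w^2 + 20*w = -4*w^2 + 4*w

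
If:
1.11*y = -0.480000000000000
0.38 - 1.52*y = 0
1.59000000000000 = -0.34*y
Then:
No Solution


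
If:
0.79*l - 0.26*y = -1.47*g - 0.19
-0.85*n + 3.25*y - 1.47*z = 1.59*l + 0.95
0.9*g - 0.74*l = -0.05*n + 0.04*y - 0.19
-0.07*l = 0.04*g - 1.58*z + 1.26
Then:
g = 4.3343463548465*z - 3.54572470442594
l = 20.094659225802*z - 15.9738715974709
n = 287.832783477734*z - 230.67202073985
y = 85.5625766538767*z - 67.8522072211851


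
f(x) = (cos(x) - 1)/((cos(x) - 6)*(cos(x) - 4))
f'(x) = -sin(x)/((cos(x) - 6)*(cos(x) - 4)) + (cos(x) - 1)*sin(x)/((cos(x) - 6)*(cos(x) - 4)^2) + (cos(x) - 1)*sin(x)/((cos(x) - 6)^2*(cos(x) - 4))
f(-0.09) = -0.00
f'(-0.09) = 0.01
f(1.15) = -0.03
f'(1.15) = -0.03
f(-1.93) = -0.05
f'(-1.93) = 0.02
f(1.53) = -0.04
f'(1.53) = -0.03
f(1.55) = -0.04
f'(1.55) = -0.02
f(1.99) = -0.05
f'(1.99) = -0.01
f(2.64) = -0.06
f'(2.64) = -0.00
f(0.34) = -0.00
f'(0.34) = -0.02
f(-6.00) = 0.00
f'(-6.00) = -0.02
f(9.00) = -0.06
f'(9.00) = 0.00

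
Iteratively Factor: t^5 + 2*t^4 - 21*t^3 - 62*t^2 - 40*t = (t)*(t^4 + 2*t^3 - 21*t^2 - 62*t - 40) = t*(t + 2)*(t^3 - 21*t - 20) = t*(t + 1)*(t + 2)*(t^2 - t - 20) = t*(t - 5)*(t + 1)*(t + 2)*(t + 4)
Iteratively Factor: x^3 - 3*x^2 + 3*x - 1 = (x - 1)*(x^2 - 2*x + 1) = (x - 1)^2*(x - 1)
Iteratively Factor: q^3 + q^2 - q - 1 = (q + 1)*(q^2 - 1) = (q + 1)^2*(q - 1)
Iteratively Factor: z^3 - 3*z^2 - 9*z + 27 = (z - 3)*(z^2 - 9) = (z - 3)*(z + 3)*(z - 3)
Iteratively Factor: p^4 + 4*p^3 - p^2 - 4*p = (p)*(p^3 + 4*p^2 - p - 4) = p*(p + 1)*(p^2 + 3*p - 4) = p*(p + 1)*(p + 4)*(p - 1)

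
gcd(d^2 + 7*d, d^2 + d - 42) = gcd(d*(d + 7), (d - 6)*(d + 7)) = d + 7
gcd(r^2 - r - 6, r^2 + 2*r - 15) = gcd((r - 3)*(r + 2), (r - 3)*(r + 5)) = r - 3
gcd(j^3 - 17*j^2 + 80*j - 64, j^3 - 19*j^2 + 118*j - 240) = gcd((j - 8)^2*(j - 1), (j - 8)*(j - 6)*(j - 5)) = j - 8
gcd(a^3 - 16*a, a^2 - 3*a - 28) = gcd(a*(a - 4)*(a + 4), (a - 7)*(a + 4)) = a + 4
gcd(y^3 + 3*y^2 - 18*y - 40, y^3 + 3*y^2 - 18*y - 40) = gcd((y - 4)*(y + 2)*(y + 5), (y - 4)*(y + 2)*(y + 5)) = y^3 + 3*y^2 - 18*y - 40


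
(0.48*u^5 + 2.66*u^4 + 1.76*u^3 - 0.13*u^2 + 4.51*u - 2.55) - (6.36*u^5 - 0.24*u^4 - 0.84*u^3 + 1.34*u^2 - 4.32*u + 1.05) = -5.88*u^5 + 2.9*u^4 + 2.6*u^3 - 1.47*u^2 + 8.83*u - 3.6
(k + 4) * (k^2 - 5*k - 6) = k^3 - k^2 - 26*k - 24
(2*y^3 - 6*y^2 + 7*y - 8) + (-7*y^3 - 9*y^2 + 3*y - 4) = -5*y^3 - 15*y^2 + 10*y - 12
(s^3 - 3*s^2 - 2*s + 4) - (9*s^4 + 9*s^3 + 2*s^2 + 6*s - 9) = -9*s^4 - 8*s^3 - 5*s^2 - 8*s + 13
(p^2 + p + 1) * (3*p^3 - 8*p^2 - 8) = 3*p^5 - 5*p^4 - 5*p^3 - 16*p^2 - 8*p - 8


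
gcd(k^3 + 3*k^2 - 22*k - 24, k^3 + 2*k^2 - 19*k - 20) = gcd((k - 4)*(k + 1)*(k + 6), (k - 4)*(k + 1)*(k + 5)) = k^2 - 3*k - 4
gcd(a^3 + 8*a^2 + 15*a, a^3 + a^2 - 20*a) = a^2 + 5*a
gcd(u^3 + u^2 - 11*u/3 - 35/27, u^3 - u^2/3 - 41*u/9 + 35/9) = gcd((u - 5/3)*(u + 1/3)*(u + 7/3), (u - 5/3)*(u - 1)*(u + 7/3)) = u^2 + 2*u/3 - 35/9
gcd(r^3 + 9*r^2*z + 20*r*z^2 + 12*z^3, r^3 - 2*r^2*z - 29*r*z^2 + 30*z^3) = 1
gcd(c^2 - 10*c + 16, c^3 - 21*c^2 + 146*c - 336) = c - 8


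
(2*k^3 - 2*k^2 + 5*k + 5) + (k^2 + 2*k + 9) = 2*k^3 - k^2 + 7*k + 14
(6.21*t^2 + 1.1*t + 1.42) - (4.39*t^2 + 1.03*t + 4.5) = 1.82*t^2 + 0.0700000000000001*t - 3.08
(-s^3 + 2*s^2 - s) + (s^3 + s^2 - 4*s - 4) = 3*s^2 - 5*s - 4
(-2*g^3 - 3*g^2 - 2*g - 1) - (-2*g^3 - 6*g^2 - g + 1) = 3*g^2 - g - 2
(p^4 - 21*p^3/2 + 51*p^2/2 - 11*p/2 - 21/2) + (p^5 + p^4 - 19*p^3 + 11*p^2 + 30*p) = p^5 + 2*p^4 - 59*p^3/2 + 73*p^2/2 + 49*p/2 - 21/2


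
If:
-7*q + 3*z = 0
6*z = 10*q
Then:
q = 0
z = 0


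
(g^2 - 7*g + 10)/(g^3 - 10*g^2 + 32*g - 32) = (g - 5)/(g^2 - 8*g + 16)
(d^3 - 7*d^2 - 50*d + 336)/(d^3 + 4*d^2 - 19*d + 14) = (d^2 - 14*d + 48)/(d^2 - 3*d + 2)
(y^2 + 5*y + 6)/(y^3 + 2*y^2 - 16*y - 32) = (y + 3)/(y^2 - 16)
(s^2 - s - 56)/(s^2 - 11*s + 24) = (s + 7)/(s - 3)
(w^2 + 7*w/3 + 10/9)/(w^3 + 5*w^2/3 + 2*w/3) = (w + 5/3)/(w*(w + 1))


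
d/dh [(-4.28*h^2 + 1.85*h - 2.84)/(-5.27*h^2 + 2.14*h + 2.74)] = (0.590299999999999*h^2 - 53.388*h + 11.1466)/(27.7729*h^4 - 22.5556*h^3 - 24.3*h^2 + 11.7272*h + 7.5076)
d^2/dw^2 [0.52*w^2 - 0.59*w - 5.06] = 1.04000000000000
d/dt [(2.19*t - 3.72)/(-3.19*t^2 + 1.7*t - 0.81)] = (6.9861*t^2 - 23.7336*t + 4.5501)/(10.1761*t^4 - 10.846*t^3 + 8.0578*t^2 - 2.754*t + 0.6561)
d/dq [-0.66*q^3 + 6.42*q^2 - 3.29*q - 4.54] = -1.98*q^2 + 12.84*q - 3.29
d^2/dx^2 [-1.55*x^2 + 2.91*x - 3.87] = -3.10000000000000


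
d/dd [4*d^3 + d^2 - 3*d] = 12*d^2 + 2*d - 3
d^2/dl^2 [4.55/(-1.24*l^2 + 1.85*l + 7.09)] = (-13.99216*l^2 + 20.8754*l + 4.55*(2.48*l - 1.85)*(4.96*l - 3.7) + 80.00356)/(-1.24*l^2 + 1.85*l + 7.09)^3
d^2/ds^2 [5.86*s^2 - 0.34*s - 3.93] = 11.7200000000000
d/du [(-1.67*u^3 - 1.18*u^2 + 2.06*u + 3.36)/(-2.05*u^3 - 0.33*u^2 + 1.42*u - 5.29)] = (-1.8679*u^4 + 3.7032*u^3 + 46.1711*u^2 + 14.702*u - 15.6686)/(4.2025*u^6 + 1.353*u^5 - 5.7131*u^4 + 20.7518*u^3 + 5.5078*u^2 - 15.0236*u + 27.9841)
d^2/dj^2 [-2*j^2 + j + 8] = -4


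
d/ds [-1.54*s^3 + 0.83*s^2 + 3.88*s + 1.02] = -4.62*s^2 + 1.66*s + 3.88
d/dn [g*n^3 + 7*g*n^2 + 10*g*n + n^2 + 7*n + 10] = 3*g*n^2 + 14*g*n + 10*g + 2*n + 7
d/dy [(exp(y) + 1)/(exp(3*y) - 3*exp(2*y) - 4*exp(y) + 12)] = 2*(-exp(3*y) + 3*exp(y) + 8)*exp(y)/(exp(6*y) - 6*exp(5*y) + exp(4*y) + 48*exp(3*y) - 56*exp(2*y) - 96*exp(y) + 144)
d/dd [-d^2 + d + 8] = 1 - 2*d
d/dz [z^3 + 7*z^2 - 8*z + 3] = 3*z^2 + 14*z - 8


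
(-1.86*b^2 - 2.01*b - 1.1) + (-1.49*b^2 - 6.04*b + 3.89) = -3.35*b^2 - 8.05*b + 2.79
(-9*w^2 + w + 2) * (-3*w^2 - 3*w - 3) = 27*w^4 + 24*w^3 + 18*w^2 - 9*w - 6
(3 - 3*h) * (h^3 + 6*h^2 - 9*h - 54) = -3*h^4 - 15*h^3 + 45*h^2 + 135*h - 162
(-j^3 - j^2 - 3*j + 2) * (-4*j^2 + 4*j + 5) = 4*j^5 + 3*j^3 - 25*j^2 - 7*j + 10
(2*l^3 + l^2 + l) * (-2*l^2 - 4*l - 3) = -4*l^5 - 10*l^4 - 12*l^3 - 7*l^2 - 3*l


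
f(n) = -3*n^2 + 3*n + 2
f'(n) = 3 - 6*n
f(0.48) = 2.75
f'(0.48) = 0.12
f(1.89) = -3.05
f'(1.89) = -8.34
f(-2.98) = -33.58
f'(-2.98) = 20.88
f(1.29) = 0.88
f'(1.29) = -4.74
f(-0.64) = -1.15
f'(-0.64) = 6.84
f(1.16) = 1.44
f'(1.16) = -3.96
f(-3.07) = -35.48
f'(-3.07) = 21.42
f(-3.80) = -52.72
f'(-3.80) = 25.80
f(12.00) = -394.00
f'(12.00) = -69.00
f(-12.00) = -466.00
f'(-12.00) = 75.00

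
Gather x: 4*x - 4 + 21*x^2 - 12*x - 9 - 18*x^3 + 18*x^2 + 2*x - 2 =-18*x^3 + 39*x^2 - 6*x - 15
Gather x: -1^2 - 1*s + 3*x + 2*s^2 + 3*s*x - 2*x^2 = 2*s^2 - s - 2*x^2 + x*(3*s + 3) - 1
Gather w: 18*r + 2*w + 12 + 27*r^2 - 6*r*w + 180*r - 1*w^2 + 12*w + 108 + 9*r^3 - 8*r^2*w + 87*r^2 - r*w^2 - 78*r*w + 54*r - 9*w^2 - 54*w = 9*r^3 + 114*r^2 + 252*r + w^2*(-r - 10) + w*(-8*r^2 - 84*r - 40) + 120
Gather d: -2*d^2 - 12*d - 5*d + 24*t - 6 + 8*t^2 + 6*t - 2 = -2*d^2 - 17*d + 8*t^2 + 30*t - 8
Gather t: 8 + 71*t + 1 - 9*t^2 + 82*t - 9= -9*t^2 + 153*t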